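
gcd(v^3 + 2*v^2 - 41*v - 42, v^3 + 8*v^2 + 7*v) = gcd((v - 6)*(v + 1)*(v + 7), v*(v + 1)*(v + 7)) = v^2 + 8*v + 7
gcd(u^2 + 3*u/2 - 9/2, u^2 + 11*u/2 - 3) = 1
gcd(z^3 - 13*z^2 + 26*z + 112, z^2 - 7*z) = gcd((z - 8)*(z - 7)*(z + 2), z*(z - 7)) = z - 7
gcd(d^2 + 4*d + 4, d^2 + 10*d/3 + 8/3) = d + 2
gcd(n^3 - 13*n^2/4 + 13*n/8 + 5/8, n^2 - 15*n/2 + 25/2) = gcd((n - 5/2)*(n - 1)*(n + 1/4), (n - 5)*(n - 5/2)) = n - 5/2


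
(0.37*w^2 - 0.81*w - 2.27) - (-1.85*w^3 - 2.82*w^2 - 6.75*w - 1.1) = 1.85*w^3 + 3.19*w^2 + 5.94*w - 1.17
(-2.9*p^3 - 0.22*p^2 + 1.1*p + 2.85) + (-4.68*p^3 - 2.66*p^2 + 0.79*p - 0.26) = -7.58*p^3 - 2.88*p^2 + 1.89*p + 2.59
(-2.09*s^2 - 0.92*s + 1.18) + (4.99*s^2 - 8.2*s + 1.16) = 2.9*s^2 - 9.12*s + 2.34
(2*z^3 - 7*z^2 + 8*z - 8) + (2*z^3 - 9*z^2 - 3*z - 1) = 4*z^3 - 16*z^2 + 5*z - 9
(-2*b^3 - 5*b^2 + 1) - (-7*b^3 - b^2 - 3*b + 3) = 5*b^3 - 4*b^2 + 3*b - 2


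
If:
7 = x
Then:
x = 7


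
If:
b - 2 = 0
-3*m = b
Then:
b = 2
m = -2/3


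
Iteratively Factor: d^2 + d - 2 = (d + 2)*(d - 1)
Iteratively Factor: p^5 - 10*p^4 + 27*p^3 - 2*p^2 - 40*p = (p + 1)*(p^4 - 11*p^3 + 38*p^2 - 40*p) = p*(p + 1)*(p^3 - 11*p^2 + 38*p - 40) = p*(p - 2)*(p + 1)*(p^2 - 9*p + 20) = p*(p - 5)*(p - 2)*(p + 1)*(p - 4)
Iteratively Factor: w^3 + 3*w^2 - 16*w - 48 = (w + 3)*(w^2 - 16) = (w + 3)*(w + 4)*(w - 4)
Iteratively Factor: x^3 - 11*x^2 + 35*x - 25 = (x - 5)*(x^2 - 6*x + 5) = (x - 5)^2*(x - 1)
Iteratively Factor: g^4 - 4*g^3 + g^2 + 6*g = (g + 1)*(g^3 - 5*g^2 + 6*g) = g*(g + 1)*(g^2 - 5*g + 6) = g*(g - 3)*(g + 1)*(g - 2)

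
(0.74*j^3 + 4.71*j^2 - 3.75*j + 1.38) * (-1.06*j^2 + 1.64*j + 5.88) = -0.7844*j^5 - 3.779*j^4 + 16.0506*j^3 + 20.082*j^2 - 19.7868*j + 8.1144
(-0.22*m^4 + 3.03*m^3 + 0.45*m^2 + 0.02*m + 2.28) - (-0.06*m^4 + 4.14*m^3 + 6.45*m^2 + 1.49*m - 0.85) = -0.16*m^4 - 1.11*m^3 - 6.0*m^2 - 1.47*m + 3.13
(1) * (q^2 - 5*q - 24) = q^2 - 5*q - 24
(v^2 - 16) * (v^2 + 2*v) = v^4 + 2*v^3 - 16*v^2 - 32*v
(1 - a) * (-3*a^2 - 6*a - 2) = 3*a^3 + 3*a^2 - 4*a - 2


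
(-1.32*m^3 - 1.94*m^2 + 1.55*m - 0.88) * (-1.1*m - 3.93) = 1.452*m^4 + 7.3216*m^3 + 5.9192*m^2 - 5.1235*m + 3.4584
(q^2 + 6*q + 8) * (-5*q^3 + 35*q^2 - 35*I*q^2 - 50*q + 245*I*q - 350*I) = -5*q^5 + 5*q^4 - 35*I*q^4 + 120*q^3 + 35*I*q^3 - 20*q^2 + 840*I*q^2 - 400*q - 140*I*q - 2800*I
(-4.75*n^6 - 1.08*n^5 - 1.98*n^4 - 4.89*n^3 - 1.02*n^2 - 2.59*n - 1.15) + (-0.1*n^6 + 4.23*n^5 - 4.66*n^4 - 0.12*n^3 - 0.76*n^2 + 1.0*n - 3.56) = -4.85*n^6 + 3.15*n^5 - 6.64*n^4 - 5.01*n^3 - 1.78*n^2 - 1.59*n - 4.71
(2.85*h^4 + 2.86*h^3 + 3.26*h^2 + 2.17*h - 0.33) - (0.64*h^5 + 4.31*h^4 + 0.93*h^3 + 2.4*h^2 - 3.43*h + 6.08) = -0.64*h^5 - 1.46*h^4 + 1.93*h^3 + 0.86*h^2 + 5.6*h - 6.41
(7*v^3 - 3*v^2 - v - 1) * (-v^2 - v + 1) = -7*v^5 - 4*v^4 + 11*v^3 - v^2 - 1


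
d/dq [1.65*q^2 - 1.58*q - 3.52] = 3.3*q - 1.58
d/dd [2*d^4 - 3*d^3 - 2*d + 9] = 8*d^3 - 9*d^2 - 2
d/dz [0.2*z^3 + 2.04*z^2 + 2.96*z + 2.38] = 0.6*z^2 + 4.08*z + 2.96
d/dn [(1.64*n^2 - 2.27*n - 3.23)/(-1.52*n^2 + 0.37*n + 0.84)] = (-2.8436*n^2 - 7.064*n - 0.7117)/(2.3104*n^4 - 1.1248*n^3 - 2.4167*n^2 + 0.6216*n + 0.7056)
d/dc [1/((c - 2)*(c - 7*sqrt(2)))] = ((2 - c)*(c - 7*sqrt(2))^2 + (-c + 7*sqrt(2))*(c - 2)^2)/((c - 2)^3*(c - 7*sqrt(2))^3)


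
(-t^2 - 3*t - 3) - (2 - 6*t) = -t^2 + 3*t - 5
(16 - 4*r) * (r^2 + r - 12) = -4*r^3 + 12*r^2 + 64*r - 192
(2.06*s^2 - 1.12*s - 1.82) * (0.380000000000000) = 0.7828*s^2 - 0.4256*s - 0.6916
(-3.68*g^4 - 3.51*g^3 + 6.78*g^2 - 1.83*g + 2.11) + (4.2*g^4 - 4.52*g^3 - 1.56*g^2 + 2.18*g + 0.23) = 0.52*g^4 - 8.03*g^3 + 5.22*g^2 + 0.35*g + 2.34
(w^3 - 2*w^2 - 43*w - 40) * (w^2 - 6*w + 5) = w^5 - 8*w^4 - 26*w^3 + 208*w^2 + 25*w - 200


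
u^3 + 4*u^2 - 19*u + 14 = (u - 2)*(u - 1)*(u + 7)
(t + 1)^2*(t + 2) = t^3 + 4*t^2 + 5*t + 2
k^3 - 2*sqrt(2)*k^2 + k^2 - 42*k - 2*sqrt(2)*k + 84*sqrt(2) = (k - 6)*(k + 7)*(k - 2*sqrt(2))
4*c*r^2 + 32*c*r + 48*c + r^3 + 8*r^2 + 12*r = (4*c + r)*(r + 2)*(r + 6)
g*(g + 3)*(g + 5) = g^3 + 8*g^2 + 15*g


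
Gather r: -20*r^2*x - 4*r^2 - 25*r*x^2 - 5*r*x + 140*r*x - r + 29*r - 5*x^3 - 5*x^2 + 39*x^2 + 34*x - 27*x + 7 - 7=r^2*(-20*x - 4) + r*(-25*x^2 + 135*x + 28) - 5*x^3 + 34*x^2 + 7*x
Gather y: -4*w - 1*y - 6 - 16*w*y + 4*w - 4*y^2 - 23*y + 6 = -4*y^2 + y*(-16*w - 24)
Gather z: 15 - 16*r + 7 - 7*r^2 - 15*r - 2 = -7*r^2 - 31*r + 20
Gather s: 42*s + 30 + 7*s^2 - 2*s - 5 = 7*s^2 + 40*s + 25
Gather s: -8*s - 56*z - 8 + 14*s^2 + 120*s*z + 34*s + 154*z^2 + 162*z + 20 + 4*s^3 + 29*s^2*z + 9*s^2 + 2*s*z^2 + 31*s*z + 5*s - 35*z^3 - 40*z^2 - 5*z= 4*s^3 + s^2*(29*z + 23) + s*(2*z^2 + 151*z + 31) - 35*z^3 + 114*z^2 + 101*z + 12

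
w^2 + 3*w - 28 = (w - 4)*(w + 7)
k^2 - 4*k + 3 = (k - 3)*(k - 1)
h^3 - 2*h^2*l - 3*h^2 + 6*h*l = h*(h - 3)*(h - 2*l)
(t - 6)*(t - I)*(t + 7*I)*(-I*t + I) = -I*t^4 + 6*t^3 + 7*I*t^3 - 42*t^2 - 13*I*t^2 + 36*t + 49*I*t - 42*I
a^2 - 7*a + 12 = (a - 4)*(a - 3)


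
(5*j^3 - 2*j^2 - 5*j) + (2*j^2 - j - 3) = 5*j^3 - 6*j - 3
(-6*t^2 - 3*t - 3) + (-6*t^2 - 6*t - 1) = -12*t^2 - 9*t - 4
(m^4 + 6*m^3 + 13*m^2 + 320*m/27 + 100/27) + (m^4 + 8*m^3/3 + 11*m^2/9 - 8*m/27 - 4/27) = 2*m^4 + 26*m^3/3 + 128*m^2/9 + 104*m/9 + 32/9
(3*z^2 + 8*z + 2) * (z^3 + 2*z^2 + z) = 3*z^5 + 14*z^4 + 21*z^3 + 12*z^2 + 2*z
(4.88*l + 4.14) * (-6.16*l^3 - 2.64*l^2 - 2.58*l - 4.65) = -30.0608*l^4 - 38.3856*l^3 - 23.52*l^2 - 33.3732*l - 19.251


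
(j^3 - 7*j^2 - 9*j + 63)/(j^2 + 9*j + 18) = (j^2 - 10*j + 21)/(j + 6)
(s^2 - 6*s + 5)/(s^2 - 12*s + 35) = (s - 1)/(s - 7)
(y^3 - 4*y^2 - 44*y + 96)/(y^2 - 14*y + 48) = (y^2 + 4*y - 12)/(y - 6)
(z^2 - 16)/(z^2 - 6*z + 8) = (z + 4)/(z - 2)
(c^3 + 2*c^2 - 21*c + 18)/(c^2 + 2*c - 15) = (c^2 + 5*c - 6)/(c + 5)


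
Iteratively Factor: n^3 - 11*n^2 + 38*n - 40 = (n - 5)*(n^2 - 6*n + 8) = (n - 5)*(n - 2)*(n - 4)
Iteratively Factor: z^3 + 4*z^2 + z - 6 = (z + 2)*(z^2 + 2*z - 3) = (z + 2)*(z + 3)*(z - 1)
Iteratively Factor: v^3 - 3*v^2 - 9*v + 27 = (v - 3)*(v^2 - 9) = (v - 3)^2*(v + 3)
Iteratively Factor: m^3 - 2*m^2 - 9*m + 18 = (m - 3)*(m^2 + m - 6) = (m - 3)*(m + 3)*(m - 2)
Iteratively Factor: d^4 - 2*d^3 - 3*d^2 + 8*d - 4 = (d - 2)*(d^3 - 3*d + 2) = (d - 2)*(d - 1)*(d^2 + d - 2) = (d - 2)*(d - 1)^2*(d + 2)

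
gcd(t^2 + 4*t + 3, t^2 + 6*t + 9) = t + 3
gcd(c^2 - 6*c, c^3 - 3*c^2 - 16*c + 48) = 1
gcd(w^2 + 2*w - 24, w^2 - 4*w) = w - 4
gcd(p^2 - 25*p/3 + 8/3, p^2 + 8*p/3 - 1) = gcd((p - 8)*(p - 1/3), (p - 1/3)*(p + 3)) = p - 1/3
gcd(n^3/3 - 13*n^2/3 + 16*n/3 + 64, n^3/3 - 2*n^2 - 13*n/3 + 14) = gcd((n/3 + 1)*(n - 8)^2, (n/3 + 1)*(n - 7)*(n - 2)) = n + 3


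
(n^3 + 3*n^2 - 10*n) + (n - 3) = n^3 + 3*n^2 - 9*n - 3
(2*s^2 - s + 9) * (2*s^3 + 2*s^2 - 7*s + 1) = 4*s^5 + 2*s^4 + 2*s^3 + 27*s^2 - 64*s + 9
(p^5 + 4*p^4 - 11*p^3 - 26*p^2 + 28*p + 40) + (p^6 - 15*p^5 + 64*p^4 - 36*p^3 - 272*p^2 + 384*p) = p^6 - 14*p^5 + 68*p^4 - 47*p^3 - 298*p^2 + 412*p + 40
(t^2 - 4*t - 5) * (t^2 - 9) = t^4 - 4*t^3 - 14*t^2 + 36*t + 45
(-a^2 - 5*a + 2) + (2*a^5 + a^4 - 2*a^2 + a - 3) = 2*a^5 + a^4 - 3*a^2 - 4*a - 1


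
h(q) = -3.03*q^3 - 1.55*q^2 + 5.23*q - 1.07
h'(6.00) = -340.61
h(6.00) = -679.97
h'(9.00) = -758.96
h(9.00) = -2288.42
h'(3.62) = -125.11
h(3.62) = -146.19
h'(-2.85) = -59.77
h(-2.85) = 41.58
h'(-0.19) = 5.49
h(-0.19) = -2.10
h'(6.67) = -419.85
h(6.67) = -934.27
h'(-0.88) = 0.92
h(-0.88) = -4.81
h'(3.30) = -103.99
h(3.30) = -109.58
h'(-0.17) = 5.49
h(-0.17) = -1.99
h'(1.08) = -8.72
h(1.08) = -1.05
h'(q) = -9.09*q^2 - 3.1*q + 5.23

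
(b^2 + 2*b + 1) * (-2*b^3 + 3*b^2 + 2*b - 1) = -2*b^5 - b^4 + 6*b^3 + 6*b^2 - 1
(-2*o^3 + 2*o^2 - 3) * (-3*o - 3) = 6*o^4 - 6*o^2 + 9*o + 9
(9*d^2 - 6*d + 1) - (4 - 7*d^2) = 16*d^2 - 6*d - 3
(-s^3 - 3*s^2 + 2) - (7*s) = -s^3 - 3*s^2 - 7*s + 2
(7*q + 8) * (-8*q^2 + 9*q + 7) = -56*q^3 - q^2 + 121*q + 56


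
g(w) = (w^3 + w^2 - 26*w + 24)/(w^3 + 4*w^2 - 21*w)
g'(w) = (-3*w^2 - 8*w + 21)*(w^3 + w^2 - 26*w + 24)/(w^3 + 4*w^2 - 21*w)^2 + (3*w^2 + 2*w - 26)/(w^3 + 4*w^2 - 21*w)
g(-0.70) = 2.60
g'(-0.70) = 2.41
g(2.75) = 2.86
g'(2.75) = 9.76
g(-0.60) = 2.88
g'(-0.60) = 3.25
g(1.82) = 0.74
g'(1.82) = 0.79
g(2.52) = 1.66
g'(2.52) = 2.80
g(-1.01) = 2.07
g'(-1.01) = 1.19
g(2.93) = 9.05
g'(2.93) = 122.59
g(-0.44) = 3.58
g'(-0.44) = 5.98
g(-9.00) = 1.81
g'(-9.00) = 0.33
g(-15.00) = 1.27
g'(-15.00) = 0.03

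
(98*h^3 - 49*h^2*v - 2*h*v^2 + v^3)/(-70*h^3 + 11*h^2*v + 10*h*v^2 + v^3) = (-7*h + v)/(5*h + v)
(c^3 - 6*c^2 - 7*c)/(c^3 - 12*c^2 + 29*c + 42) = c/(c - 6)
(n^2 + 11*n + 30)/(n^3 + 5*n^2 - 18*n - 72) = (n + 5)/(n^2 - n - 12)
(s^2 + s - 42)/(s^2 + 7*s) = (s - 6)/s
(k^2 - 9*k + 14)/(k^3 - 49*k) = (k - 2)/(k*(k + 7))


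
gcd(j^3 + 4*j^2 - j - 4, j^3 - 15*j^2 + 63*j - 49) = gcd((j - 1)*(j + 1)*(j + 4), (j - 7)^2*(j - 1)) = j - 1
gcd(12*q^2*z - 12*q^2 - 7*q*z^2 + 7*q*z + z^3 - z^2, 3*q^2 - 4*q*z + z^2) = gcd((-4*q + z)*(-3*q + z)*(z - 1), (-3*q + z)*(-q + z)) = -3*q + z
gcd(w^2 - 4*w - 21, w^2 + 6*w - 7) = 1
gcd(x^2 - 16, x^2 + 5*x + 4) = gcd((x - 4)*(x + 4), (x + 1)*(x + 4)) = x + 4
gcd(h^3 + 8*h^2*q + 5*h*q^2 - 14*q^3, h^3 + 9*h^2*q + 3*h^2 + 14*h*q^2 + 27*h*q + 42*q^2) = h^2 + 9*h*q + 14*q^2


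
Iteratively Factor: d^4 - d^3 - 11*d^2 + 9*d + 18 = (d + 1)*(d^3 - 2*d^2 - 9*d + 18) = (d - 2)*(d + 1)*(d^2 - 9) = (d - 2)*(d + 1)*(d + 3)*(d - 3)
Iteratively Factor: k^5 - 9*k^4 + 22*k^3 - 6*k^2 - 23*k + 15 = (k + 1)*(k^4 - 10*k^3 + 32*k^2 - 38*k + 15) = (k - 5)*(k + 1)*(k^3 - 5*k^2 + 7*k - 3) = (k - 5)*(k - 3)*(k + 1)*(k^2 - 2*k + 1) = (k - 5)*(k - 3)*(k - 1)*(k + 1)*(k - 1)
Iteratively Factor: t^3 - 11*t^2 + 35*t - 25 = (t - 5)*(t^2 - 6*t + 5) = (t - 5)^2*(t - 1)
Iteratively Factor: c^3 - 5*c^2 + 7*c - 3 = (c - 3)*(c^2 - 2*c + 1) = (c - 3)*(c - 1)*(c - 1)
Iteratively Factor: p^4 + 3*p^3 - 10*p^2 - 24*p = (p + 4)*(p^3 - p^2 - 6*p) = p*(p + 4)*(p^2 - p - 6) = p*(p + 2)*(p + 4)*(p - 3)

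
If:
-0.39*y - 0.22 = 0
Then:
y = -0.56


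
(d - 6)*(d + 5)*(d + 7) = d^3 + 6*d^2 - 37*d - 210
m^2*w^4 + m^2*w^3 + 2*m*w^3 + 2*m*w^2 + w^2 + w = w*(w + 1)*(m*w + 1)^2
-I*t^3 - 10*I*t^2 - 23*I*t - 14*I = (t + 2)*(t + 7)*(-I*t - I)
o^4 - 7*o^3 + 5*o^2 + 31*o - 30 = (o - 5)*(o - 3)*(o - 1)*(o + 2)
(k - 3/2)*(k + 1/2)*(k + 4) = k^3 + 3*k^2 - 19*k/4 - 3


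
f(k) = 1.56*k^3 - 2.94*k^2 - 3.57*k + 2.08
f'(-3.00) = 56.19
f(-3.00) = -55.79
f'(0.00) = -3.57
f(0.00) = 2.08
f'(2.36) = 8.62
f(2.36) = -2.21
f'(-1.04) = 7.61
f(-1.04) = 0.86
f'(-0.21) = -2.13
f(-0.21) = 2.69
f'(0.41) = -5.19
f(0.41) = 0.23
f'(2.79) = 16.45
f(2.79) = 3.11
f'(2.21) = 6.29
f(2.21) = -3.33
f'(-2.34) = 35.82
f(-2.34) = -25.65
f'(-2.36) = 36.37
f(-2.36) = -26.37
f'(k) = 4.68*k^2 - 5.88*k - 3.57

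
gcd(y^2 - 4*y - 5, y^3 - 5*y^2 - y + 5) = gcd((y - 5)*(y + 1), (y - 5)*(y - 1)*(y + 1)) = y^2 - 4*y - 5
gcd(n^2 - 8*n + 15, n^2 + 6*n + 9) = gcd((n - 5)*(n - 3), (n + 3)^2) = 1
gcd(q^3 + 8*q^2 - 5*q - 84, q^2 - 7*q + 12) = q - 3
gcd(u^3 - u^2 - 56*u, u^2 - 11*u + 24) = u - 8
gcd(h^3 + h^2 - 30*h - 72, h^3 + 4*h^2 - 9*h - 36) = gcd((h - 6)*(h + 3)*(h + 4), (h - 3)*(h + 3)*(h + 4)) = h^2 + 7*h + 12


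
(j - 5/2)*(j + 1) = j^2 - 3*j/2 - 5/2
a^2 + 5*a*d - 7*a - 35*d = (a - 7)*(a + 5*d)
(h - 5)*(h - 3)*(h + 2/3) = h^3 - 22*h^2/3 + 29*h/3 + 10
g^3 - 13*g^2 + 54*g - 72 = (g - 6)*(g - 4)*(g - 3)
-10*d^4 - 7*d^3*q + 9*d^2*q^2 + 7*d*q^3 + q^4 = (-d + q)*(d + q)*(2*d + q)*(5*d + q)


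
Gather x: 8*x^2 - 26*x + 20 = 8*x^2 - 26*x + 20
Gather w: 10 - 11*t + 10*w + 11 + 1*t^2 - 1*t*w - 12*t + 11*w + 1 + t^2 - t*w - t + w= 2*t^2 - 24*t + w*(22 - 2*t) + 22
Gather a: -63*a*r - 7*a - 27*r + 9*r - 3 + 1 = a*(-63*r - 7) - 18*r - 2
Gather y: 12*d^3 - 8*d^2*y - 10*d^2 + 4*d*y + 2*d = 12*d^3 - 10*d^2 + 2*d + y*(-8*d^2 + 4*d)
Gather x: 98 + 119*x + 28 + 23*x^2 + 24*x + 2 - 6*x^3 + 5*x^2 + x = -6*x^3 + 28*x^2 + 144*x + 128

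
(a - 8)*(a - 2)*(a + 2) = a^3 - 8*a^2 - 4*a + 32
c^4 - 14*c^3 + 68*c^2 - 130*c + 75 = (c - 5)^2*(c - 3)*(c - 1)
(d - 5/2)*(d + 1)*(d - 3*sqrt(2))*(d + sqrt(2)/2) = d^4 - 5*sqrt(2)*d^3/2 - 3*d^3/2 - 11*d^2/2 + 15*sqrt(2)*d^2/4 + 9*d/2 + 25*sqrt(2)*d/4 + 15/2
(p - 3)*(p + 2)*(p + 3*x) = p^3 + 3*p^2*x - p^2 - 3*p*x - 6*p - 18*x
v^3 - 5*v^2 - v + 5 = (v - 5)*(v - 1)*(v + 1)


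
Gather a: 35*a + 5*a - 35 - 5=40*a - 40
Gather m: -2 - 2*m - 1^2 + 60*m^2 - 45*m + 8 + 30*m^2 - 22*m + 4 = 90*m^2 - 69*m + 9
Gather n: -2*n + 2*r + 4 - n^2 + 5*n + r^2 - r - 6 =-n^2 + 3*n + r^2 + r - 2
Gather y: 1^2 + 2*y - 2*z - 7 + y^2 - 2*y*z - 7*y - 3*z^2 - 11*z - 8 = y^2 + y*(-2*z - 5) - 3*z^2 - 13*z - 14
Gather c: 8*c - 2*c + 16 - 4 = 6*c + 12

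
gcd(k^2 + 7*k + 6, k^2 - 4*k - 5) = k + 1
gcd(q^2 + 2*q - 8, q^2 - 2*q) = q - 2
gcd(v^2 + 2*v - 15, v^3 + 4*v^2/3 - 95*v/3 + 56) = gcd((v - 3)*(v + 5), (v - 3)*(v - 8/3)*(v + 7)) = v - 3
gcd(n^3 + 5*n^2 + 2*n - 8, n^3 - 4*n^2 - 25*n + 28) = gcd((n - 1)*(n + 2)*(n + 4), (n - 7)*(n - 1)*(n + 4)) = n^2 + 3*n - 4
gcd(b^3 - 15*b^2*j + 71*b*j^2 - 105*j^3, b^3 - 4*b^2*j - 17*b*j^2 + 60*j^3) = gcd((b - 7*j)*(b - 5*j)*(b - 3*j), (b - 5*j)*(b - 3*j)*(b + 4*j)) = b^2 - 8*b*j + 15*j^2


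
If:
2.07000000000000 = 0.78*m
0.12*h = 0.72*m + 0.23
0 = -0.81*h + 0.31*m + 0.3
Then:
No Solution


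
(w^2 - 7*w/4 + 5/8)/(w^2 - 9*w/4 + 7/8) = (4*w - 5)/(4*w - 7)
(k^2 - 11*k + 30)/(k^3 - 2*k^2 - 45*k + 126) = (k - 5)/(k^2 + 4*k - 21)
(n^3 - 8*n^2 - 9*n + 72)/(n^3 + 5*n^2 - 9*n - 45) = (n - 8)/(n + 5)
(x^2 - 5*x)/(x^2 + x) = (x - 5)/(x + 1)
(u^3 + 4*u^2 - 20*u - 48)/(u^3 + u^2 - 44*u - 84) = (u - 4)/(u - 7)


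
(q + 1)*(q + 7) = q^2 + 8*q + 7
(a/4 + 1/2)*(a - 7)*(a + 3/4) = a^3/4 - 17*a^2/16 - 71*a/16 - 21/8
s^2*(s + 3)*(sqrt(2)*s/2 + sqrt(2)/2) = sqrt(2)*s^4/2 + 2*sqrt(2)*s^3 + 3*sqrt(2)*s^2/2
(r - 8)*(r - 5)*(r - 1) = r^3 - 14*r^2 + 53*r - 40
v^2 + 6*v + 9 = (v + 3)^2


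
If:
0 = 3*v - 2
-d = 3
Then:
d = -3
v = 2/3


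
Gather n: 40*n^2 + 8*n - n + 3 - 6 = 40*n^2 + 7*n - 3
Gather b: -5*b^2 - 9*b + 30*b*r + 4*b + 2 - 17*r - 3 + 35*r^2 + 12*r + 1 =-5*b^2 + b*(30*r - 5) + 35*r^2 - 5*r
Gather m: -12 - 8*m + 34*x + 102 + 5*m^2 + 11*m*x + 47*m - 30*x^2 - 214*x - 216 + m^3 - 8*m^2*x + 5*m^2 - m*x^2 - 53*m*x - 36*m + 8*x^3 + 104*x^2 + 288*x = m^3 + m^2*(10 - 8*x) + m*(-x^2 - 42*x + 3) + 8*x^3 + 74*x^2 + 108*x - 126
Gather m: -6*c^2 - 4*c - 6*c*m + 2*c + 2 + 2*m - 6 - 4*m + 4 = -6*c^2 - 2*c + m*(-6*c - 2)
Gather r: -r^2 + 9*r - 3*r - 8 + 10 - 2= -r^2 + 6*r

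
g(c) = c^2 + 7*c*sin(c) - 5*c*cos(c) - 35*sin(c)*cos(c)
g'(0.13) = -36.63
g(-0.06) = 2.42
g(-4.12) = -2.24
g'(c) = 5*c*sin(c) + 7*c*cos(c) + 2*c + 35*sin(c)^2 + 7*sin(c) - 35*cos(c)^2 - 5*cos(c)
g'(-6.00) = -93.09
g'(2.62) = -13.93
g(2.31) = 42.49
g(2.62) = 42.48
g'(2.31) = 14.03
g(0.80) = -15.62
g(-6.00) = 43.68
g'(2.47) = -0.54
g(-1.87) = 3.39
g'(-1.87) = 32.76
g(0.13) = -5.01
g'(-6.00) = -93.09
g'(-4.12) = 12.55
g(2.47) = 43.58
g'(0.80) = 10.93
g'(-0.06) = -40.68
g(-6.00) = 43.68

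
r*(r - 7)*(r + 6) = r^3 - r^2 - 42*r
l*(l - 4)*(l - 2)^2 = l^4 - 8*l^3 + 20*l^2 - 16*l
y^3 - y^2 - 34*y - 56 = (y - 7)*(y + 2)*(y + 4)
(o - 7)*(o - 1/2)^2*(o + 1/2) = o^4 - 15*o^3/2 + 13*o^2/4 + 15*o/8 - 7/8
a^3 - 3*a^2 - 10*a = a*(a - 5)*(a + 2)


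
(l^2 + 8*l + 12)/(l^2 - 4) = (l + 6)/(l - 2)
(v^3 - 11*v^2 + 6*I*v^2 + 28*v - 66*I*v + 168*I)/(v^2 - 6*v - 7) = (v^2 + v*(-4 + 6*I) - 24*I)/(v + 1)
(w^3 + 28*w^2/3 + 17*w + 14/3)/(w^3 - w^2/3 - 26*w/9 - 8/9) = 3*(w^2 + 9*w + 14)/(3*w^2 - 2*w - 8)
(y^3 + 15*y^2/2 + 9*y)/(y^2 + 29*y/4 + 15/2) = 2*y*(2*y + 3)/(4*y + 5)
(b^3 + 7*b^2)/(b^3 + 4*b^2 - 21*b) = b/(b - 3)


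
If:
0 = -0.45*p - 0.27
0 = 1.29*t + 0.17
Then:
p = -0.60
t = -0.13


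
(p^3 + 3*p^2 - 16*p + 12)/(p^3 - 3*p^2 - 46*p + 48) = (p - 2)/(p - 8)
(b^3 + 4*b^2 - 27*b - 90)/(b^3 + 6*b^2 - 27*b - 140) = (b^2 + 9*b + 18)/(b^2 + 11*b + 28)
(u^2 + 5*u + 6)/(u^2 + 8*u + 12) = (u + 3)/(u + 6)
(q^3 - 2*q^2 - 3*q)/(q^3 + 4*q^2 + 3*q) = (q - 3)/(q + 3)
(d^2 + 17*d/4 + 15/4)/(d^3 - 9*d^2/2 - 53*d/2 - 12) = (4*d + 5)/(2*(2*d^2 - 15*d - 8))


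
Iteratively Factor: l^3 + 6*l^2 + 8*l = (l + 2)*(l^2 + 4*l) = (l + 2)*(l + 4)*(l)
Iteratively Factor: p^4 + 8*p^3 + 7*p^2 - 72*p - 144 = (p + 4)*(p^3 + 4*p^2 - 9*p - 36) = (p + 4)^2*(p^2 - 9) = (p - 3)*(p + 4)^2*(p + 3)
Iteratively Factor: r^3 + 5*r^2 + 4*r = (r)*(r^2 + 5*r + 4) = r*(r + 1)*(r + 4)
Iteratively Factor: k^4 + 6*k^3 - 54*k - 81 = (k + 3)*(k^3 + 3*k^2 - 9*k - 27) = (k - 3)*(k + 3)*(k^2 + 6*k + 9) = (k - 3)*(k + 3)^2*(k + 3)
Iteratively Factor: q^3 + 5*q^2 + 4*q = (q + 1)*(q^2 + 4*q) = q*(q + 1)*(q + 4)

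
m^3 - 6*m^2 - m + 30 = (m - 5)*(m - 3)*(m + 2)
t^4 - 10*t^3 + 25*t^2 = t^2*(t - 5)^2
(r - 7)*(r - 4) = r^2 - 11*r + 28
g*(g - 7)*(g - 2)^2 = g^4 - 11*g^3 + 32*g^2 - 28*g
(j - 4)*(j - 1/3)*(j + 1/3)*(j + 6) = j^4 + 2*j^3 - 217*j^2/9 - 2*j/9 + 8/3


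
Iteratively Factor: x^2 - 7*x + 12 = (x - 4)*(x - 3)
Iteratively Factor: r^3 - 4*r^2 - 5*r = (r)*(r^2 - 4*r - 5) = r*(r - 5)*(r + 1)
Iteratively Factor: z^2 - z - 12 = (z + 3)*(z - 4)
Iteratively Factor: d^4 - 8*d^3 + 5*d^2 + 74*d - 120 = (d - 5)*(d^3 - 3*d^2 - 10*d + 24) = (d - 5)*(d - 2)*(d^2 - d - 12) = (d - 5)*(d - 4)*(d - 2)*(d + 3)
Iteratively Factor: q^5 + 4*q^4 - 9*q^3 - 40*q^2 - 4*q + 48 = (q + 2)*(q^4 + 2*q^3 - 13*q^2 - 14*q + 24) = (q + 2)*(q + 4)*(q^3 - 2*q^2 - 5*q + 6) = (q - 3)*(q + 2)*(q + 4)*(q^2 + q - 2) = (q - 3)*(q - 1)*(q + 2)*(q + 4)*(q + 2)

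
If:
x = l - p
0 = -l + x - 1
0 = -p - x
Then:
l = 0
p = -1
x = 1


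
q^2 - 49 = (q - 7)*(q + 7)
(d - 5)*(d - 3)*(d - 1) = d^3 - 9*d^2 + 23*d - 15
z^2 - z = z*(z - 1)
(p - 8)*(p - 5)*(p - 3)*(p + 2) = p^4 - 14*p^3 + 47*p^2 + 38*p - 240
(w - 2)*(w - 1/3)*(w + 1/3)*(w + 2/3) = w^4 - 4*w^3/3 - 13*w^2/9 + 4*w/27 + 4/27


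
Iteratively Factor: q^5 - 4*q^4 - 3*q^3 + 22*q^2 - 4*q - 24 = (q - 2)*(q^4 - 2*q^3 - 7*q^2 + 8*q + 12) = (q - 2)*(q + 1)*(q^3 - 3*q^2 - 4*q + 12) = (q - 2)^2*(q + 1)*(q^2 - q - 6) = (q - 2)^2*(q + 1)*(q + 2)*(q - 3)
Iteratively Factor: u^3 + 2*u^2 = (u)*(u^2 + 2*u) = u*(u + 2)*(u)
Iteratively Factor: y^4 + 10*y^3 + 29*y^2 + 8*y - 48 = (y + 3)*(y^3 + 7*y^2 + 8*y - 16) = (y - 1)*(y + 3)*(y^2 + 8*y + 16) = (y - 1)*(y + 3)*(y + 4)*(y + 4)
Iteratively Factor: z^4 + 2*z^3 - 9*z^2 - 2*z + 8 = (z + 1)*(z^3 + z^2 - 10*z + 8) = (z - 2)*(z + 1)*(z^2 + 3*z - 4) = (z - 2)*(z + 1)*(z + 4)*(z - 1)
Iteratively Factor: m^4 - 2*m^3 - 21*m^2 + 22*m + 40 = (m - 2)*(m^3 - 21*m - 20) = (m - 2)*(m + 1)*(m^2 - m - 20) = (m - 2)*(m + 1)*(m + 4)*(m - 5)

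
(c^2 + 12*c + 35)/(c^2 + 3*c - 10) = (c + 7)/(c - 2)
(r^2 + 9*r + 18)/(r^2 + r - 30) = (r + 3)/(r - 5)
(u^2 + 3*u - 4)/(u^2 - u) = (u + 4)/u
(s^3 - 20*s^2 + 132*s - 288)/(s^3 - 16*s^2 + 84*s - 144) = (s - 8)/(s - 4)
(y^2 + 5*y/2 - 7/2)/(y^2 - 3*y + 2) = (y + 7/2)/(y - 2)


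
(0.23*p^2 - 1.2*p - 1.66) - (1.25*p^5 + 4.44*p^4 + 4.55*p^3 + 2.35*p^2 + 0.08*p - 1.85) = -1.25*p^5 - 4.44*p^4 - 4.55*p^3 - 2.12*p^2 - 1.28*p + 0.19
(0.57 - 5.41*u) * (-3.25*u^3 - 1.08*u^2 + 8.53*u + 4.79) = 17.5825*u^4 + 3.9903*u^3 - 46.7629*u^2 - 21.0518*u + 2.7303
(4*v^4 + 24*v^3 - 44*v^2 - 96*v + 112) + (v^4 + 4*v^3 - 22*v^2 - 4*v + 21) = 5*v^4 + 28*v^3 - 66*v^2 - 100*v + 133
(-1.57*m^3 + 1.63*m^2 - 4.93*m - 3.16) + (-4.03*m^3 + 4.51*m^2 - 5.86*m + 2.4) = -5.6*m^3 + 6.14*m^2 - 10.79*m - 0.76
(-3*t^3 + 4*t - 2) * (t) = -3*t^4 + 4*t^2 - 2*t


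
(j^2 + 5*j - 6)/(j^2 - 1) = (j + 6)/(j + 1)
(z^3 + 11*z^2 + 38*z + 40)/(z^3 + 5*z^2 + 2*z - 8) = (z + 5)/(z - 1)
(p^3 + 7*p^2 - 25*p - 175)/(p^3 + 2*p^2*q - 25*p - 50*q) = (p + 7)/(p + 2*q)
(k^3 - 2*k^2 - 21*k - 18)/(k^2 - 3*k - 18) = k + 1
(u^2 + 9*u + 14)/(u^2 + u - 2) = (u + 7)/(u - 1)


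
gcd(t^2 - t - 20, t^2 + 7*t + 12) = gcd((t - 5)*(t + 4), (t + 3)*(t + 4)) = t + 4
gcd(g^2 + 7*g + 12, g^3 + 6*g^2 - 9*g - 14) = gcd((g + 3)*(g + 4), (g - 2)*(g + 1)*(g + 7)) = 1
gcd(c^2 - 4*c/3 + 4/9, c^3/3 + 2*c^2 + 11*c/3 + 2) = 1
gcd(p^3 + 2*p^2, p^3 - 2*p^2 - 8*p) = p^2 + 2*p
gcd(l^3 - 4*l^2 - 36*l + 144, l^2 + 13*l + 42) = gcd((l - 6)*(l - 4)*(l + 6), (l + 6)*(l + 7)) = l + 6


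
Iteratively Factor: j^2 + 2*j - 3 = (j - 1)*(j + 3)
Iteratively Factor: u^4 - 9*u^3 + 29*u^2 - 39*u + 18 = (u - 3)*(u^3 - 6*u^2 + 11*u - 6) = (u - 3)*(u - 1)*(u^2 - 5*u + 6) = (u - 3)^2*(u - 1)*(u - 2)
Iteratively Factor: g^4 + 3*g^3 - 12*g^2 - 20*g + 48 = (g - 2)*(g^3 + 5*g^2 - 2*g - 24) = (g - 2)^2*(g^2 + 7*g + 12) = (g - 2)^2*(g + 3)*(g + 4)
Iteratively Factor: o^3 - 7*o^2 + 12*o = (o - 3)*(o^2 - 4*o) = o*(o - 3)*(o - 4)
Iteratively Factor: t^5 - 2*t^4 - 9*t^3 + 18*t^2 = (t + 3)*(t^4 - 5*t^3 + 6*t^2) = (t - 2)*(t + 3)*(t^3 - 3*t^2) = (t - 3)*(t - 2)*(t + 3)*(t^2) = t*(t - 3)*(t - 2)*(t + 3)*(t)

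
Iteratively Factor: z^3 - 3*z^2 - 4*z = (z - 4)*(z^2 + z) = z*(z - 4)*(z + 1)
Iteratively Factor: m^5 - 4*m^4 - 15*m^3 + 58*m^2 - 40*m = (m - 2)*(m^4 - 2*m^3 - 19*m^2 + 20*m) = m*(m - 2)*(m^3 - 2*m^2 - 19*m + 20) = m*(m - 2)*(m - 1)*(m^2 - m - 20) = m*(m - 5)*(m - 2)*(m - 1)*(m + 4)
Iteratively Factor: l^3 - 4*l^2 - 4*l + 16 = (l - 2)*(l^2 - 2*l - 8) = (l - 2)*(l + 2)*(l - 4)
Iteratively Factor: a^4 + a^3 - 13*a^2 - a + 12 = (a + 4)*(a^3 - 3*a^2 - a + 3) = (a + 1)*(a + 4)*(a^2 - 4*a + 3) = (a - 1)*(a + 1)*(a + 4)*(a - 3)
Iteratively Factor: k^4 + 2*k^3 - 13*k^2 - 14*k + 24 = (k - 3)*(k^3 + 5*k^2 + 2*k - 8) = (k - 3)*(k + 4)*(k^2 + k - 2) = (k - 3)*(k + 2)*(k + 4)*(k - 1)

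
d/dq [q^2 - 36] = 2*q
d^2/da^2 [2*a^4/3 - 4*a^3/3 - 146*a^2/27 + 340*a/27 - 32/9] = 8*a^2 - 8*a - 292/27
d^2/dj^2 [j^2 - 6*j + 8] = 2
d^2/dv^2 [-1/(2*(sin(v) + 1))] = (sin(v) - 2)/(2*(sin(v) + 1)^2)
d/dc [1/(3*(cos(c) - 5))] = sin(c)/(3*(cos(c) - 5)^2)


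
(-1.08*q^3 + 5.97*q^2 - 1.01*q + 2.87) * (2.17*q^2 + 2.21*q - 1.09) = -2.3436*q^5 + 10.5681*q^4 + 12.1792*q^3 - 2.5115*q^2 + 7.4436*q - 3.1283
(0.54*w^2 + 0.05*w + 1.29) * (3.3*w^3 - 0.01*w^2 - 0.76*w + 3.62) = 1.782*w^5 + 0.1596*w^4 + 3.8461*w^3 + 1.9039*w^2 - 0.7994*w + 4.6698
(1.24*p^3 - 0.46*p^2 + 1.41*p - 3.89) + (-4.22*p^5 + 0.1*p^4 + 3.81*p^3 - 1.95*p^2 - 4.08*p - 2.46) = -4.22*p^5 + 0.1*p^4 + 5.05*p^3 - 2.41*p^2 - 2.67*p - 6.35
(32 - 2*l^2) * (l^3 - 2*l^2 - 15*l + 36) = -2*l^5 + 4*l^4 + 62*l^3 - 136*l^2 - 480*l + 1152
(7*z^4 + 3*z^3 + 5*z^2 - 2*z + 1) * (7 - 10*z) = -70*z^5 + 19*z^4 - 29*z^3 + 55*z^2 - 24*z + 7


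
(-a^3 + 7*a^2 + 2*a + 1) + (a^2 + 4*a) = -a^3 + 8*a^2 + 6*a + 1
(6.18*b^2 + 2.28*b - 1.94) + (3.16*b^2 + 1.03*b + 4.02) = 9.34*b^2 + 3.31*b + 2.08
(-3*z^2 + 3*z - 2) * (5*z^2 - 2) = -15*z^4 + 15*z^3 - 4*z^2 - 6*z + 4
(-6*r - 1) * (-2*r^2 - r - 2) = 12*r^3 + 8*r^2 + 13*r + 2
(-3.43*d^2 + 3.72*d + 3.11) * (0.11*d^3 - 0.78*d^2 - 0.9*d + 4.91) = -0.3773*d^5 + 3.0846*d^4 + 0.5275*d^3 - 22.6151*d^2 + 15.4662*d + 15.2701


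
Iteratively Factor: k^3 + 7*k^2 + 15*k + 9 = (k + 1)*(k^2 + 6*k + 9) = (k + 1)*(k + 3)*(k + 3)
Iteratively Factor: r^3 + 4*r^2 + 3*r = (r + 1)*(r^2 + 3*r) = r*(r + 1)*(r + 3)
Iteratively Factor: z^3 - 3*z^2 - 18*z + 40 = (z - 5)*(z^2 + 2*z - 8) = (z - 5)*(z + 4)*(z - 2)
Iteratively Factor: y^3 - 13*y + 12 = (y + 4)*(y^2 - 4*y + 3) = (y - 3)*(y + 4)*(y - 1)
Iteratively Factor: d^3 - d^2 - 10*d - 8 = (d + 1)*(d^2 - 2*d - 8) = (d - 4)*(d + 1)*(d + 2)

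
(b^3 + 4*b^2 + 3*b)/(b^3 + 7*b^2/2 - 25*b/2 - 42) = 2*b*(b + 1)/(2*b^2 + b - 28)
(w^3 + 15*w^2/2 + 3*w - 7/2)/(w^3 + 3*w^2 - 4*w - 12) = (2*w^3 + 15*w^2 + 6*w - 7)/(2*(w^3 + 3*w^2 - 4*w - 12))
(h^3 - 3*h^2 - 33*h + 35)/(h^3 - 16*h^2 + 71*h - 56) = (h + 5)/(h - 8)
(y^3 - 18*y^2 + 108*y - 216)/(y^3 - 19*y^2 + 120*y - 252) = (y - 6)/(y - 7)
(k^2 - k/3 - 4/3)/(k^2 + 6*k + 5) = (k - 4/3)/(k + 5)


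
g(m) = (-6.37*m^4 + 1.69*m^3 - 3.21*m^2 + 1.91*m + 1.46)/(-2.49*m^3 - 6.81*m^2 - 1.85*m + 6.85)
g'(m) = (7.47*m^2 + 13.62*m + 1.85)*(-6.37*m^4 + 1.69*m^3 - 3.21*m^2 + 1.91*m + 1.46)/(-2.49*m^3 - 6.81*m^2 - 1.85*m + 6.85)^2 + (-25.48*m^3 + 5.07*m^2 - 6.42*m + 1.91)/(-2.49*m^3 - 6.81*m^2 - 1.85*m + 6.85) = (15.8613*m^6 + 86.7594*m^5 + 15.8517*m^4 - 171.2792*m^3 + 64.5813*m^2 - 24.0918*m + 15.7845)/(6.2001*m^6 + 33.9138*m^5 + 55.5891*m^4 - 8.916*m^3 - 89.8745*m^2 - 25.345*m + 46.9225)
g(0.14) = 0.26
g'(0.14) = 0.32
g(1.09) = 1.09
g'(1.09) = 0.64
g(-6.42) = -28.75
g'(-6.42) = 1.52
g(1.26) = 1.23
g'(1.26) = 0.98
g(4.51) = 6.88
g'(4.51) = 2.12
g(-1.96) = -39.61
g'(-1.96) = 23.91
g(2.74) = 3.40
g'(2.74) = 1.77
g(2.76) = 3.43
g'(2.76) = 1.78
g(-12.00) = -40.43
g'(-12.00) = 2.35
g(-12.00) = -40.43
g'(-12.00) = 2.35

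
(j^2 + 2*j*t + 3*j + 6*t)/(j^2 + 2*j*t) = (j + 3)/j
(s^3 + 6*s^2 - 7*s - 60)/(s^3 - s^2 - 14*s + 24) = (s + 5)/(s - 2)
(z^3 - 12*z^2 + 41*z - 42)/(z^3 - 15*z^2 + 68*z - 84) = (z - 3)/(z - 6)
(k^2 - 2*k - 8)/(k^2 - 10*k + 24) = (k + 2)/(k - 6)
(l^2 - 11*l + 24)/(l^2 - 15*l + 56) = (l - 3)/(l - 7)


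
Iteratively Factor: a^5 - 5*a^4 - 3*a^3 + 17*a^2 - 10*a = (a - 1)*(a^4 - 4*a^3 - 7*a^2 + 10*a) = a*(a - 1)*(a^3 - 4*a^2 - 7*a + 10) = a*(a - 1)*(a + 2)*(a^2 - 6*a + 5) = a*(a - 1)^2*(a + 2)*(a - 5)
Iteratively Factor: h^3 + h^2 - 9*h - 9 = (h - 3)*(h^2 + 4*h + 3) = (h - 3)*(h + 3)*(h + 1)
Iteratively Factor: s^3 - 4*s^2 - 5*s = (s + 1)*(s^2 - 5*s) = s*(s + 1)*(s - 5)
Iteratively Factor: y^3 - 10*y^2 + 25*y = (y)*(y^2 - 10*y + 25) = y*(y - 5)*(y - 5)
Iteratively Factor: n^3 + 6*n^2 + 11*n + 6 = (n + 1)*(n^2 + 5*n + 6) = (n + 1)*(n + 3)*(n + 2)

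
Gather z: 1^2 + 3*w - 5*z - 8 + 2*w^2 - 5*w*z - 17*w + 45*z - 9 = 2*w^2 - 14*w + z*(40 - 5*w) - 16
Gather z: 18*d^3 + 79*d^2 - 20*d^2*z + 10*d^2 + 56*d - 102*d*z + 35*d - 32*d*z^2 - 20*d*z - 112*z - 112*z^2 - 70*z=18*d^3 + 89*d^2 + 91*d + z^2*(-32*d - 112) + z*(-20*d^2 - 122*d - 182)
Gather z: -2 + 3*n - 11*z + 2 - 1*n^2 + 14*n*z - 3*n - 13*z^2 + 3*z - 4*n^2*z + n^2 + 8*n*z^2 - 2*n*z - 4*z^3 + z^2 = -4*z^3 + z^2*(8*n - 12) + z*(-4*n^2 + 12*n - 8)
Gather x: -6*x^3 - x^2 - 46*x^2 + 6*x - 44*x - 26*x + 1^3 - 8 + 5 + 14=-6*x^3 - 47*x^2 - 64*x + 12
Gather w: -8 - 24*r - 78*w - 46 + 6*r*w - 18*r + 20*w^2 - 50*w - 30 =-42*r + 20*w^2 + w*(6*r - 128) - 84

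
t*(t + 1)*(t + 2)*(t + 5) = t^4 + 8*t^3 + 17*t^2 + 10*t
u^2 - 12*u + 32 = (u - 8)*(u - 4)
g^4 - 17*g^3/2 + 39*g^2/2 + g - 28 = (g - 4)*(g - 7/2)*(g - 2)*(g + 1)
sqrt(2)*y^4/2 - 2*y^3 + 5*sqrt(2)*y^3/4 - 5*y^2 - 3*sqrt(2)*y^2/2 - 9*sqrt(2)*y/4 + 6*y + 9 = (y - 3/2)*(y + 3)*(y - 2*sqrt(2))*(sqrt(2)*y/2 + sqrt(2)/2)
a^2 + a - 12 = (a - 3)*(a + 4)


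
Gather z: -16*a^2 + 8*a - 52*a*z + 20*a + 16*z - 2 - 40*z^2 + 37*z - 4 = -16*a^2 + 28*a - 40*z^2 + z*(53 - 52*a) - 6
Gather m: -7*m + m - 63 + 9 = -6*m - 54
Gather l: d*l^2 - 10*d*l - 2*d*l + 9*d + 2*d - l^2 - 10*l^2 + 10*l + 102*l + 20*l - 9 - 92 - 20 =11*d + l^2*(d - 11) + l*(132 - 12*d) - 121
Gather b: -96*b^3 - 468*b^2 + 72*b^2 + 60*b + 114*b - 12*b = -96*b^3 - 396*b^2 + 162*b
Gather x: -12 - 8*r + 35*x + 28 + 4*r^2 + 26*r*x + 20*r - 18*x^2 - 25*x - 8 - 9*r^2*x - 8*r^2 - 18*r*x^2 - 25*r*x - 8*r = -4*r^2 + 4*r + x^2*(-18*r - 18) + x*(-9*r^2 + r + 10) + 8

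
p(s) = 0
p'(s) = 0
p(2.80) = 0.00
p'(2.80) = 0.00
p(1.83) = 0.00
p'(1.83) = 0.00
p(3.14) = 0.00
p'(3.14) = 0.00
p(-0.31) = 0.00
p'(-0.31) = 0.00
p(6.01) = 0.00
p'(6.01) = 0.00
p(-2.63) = 0.00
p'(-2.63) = 0.00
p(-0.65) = 0.00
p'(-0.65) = 0.00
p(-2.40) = 0.00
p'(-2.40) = 0.00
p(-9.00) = 0.00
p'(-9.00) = 0.00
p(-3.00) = 0.00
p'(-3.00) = 0.00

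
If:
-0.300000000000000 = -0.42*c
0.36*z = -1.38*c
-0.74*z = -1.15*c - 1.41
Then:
No Solution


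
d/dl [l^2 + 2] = 2*l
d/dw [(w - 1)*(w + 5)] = 2*w + 4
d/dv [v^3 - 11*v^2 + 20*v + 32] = 3*v^2 - 22*v + 20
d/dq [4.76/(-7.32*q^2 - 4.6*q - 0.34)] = (69.6864*q + 21.896)/(7.32*q^2 + 4.6*q + 0.34)^2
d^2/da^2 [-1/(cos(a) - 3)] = (cos(a)^2 + 3*cos(a) - 2)/(cos(a) - 3)^3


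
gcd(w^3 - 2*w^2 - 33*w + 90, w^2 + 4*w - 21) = w - 3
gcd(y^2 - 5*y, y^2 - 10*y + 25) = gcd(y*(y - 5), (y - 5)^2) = y - 5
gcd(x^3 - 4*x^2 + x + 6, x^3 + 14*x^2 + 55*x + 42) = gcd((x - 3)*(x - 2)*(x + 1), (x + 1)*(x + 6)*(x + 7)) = x + 1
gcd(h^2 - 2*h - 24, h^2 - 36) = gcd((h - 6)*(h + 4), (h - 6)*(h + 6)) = h - 6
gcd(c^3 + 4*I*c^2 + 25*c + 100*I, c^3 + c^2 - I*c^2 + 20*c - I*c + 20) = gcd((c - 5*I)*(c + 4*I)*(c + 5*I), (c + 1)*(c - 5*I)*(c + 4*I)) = c^2 - I*c + 20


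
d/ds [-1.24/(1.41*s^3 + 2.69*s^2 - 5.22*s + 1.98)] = (5.2452*s^2 + 6.6712*s - 6.4728)/(1.41*s^3 + 2.69*s^2 - 5.22*s + 1.98)^2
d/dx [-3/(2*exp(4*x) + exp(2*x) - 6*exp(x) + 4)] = 6*(4*exp(3*x) + exp(x) - 3)*exp(x)/(2*exp(4*x) + exp(2*x) - 6*exp(x) + 4)^2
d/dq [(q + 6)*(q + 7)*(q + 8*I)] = 3*q^2 + q*(26 + 16*I) + 42 + 104*I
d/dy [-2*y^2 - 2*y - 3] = -4*y - 2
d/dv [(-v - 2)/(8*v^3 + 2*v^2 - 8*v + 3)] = (-8*v^3 - 2*v^2 + 8*v + 4*(v + 2)*(6*v^2 + v - 2) - 3)/(8*v^3 + 2*v^2 - 8*v + 3)^2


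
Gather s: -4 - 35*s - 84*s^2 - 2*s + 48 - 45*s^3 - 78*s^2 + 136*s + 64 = -45*s^3 - 162*s^2 + 99*s + 108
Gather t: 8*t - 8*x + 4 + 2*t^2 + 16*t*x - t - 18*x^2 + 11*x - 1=2*t^2 + t*(16*x + 7) - 18*x^2 + 3*x + 3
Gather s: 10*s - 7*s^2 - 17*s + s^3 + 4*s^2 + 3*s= s^3 - 3*s^2 - 4*s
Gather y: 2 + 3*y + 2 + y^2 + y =y^2 + 4*y + 4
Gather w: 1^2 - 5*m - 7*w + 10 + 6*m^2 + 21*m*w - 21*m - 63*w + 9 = 6*m^2 - 26*m + w*(21*m - 70) + 20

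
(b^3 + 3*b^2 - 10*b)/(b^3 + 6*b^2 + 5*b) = (b - 2)/(b + 1)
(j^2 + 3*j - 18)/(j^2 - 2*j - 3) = (j + 6)/(j + 1)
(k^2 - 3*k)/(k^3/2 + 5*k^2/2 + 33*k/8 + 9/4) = 8*k*(k - 3)/(4*k^3 + 20*k^2 + 33*k + 18)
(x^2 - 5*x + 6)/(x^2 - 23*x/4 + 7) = 4*(x^2 - 5*x + 6)/(4*x^2 - 23*x + 28)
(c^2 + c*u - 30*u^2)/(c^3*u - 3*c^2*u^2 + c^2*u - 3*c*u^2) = (c^2 + c*u - 30*u^2)/(c*u*(c^2 - 3*c*u + c - 3*u))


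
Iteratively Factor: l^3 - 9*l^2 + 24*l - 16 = (l - 1)*(l^2 - 8*l + 16) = (l - 4)*(l - 1)*(l - 4)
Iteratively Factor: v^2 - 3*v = (v - 3)*(v)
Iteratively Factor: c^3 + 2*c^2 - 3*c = (c - 1)*(c^2 + 3*c) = c*(c - 1)*(c + 3)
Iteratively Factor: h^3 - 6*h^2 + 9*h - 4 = (h - 1)*(h^2 - 5*h + 4) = (h - 1)^2*(h - 4)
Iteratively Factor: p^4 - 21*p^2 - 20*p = (p + 4)*(p^3 - 4*p^2 - 5*p) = (p - 5)*(p + 4)*(p^2 + p) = p*(p - 5)*(p + 4)*(p + 1)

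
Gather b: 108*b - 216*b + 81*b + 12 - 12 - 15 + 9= -27*b - 6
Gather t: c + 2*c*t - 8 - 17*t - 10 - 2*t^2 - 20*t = c - 2*t^2 + t*(2*c - 37) - 18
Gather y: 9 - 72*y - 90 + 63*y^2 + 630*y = 63*y^2 + 558*y - 81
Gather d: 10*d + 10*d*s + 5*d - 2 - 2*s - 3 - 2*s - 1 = d*(10*s + 15) - 4*s - 6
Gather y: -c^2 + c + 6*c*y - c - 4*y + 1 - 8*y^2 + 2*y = -c^2 - 8*y^2 + y*(6*c - 2) + 1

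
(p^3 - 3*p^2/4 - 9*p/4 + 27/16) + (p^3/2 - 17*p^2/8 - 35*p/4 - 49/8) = 3*p^3/2 - 23*p^2/8 - 11*p - 71/16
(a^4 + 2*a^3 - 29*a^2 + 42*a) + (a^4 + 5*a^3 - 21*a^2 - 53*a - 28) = 2*a^4 + 7*a^3 - 50*a^2 - 11*a - 28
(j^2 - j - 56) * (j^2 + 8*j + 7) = j^4 + 7*j^3 - 57*j^2 - 455*j - 392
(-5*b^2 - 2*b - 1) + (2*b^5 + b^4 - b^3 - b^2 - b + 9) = 2*b^5 + b^4 - b^3 - 6*b^2 - 3*b + 8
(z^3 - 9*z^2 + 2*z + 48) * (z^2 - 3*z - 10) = z^5 - 12*z^4 + 19*z^3 + 132*z^2 - 164*z - 480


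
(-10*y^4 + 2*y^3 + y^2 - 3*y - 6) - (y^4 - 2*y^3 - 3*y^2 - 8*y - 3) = -11*y^4 + 4*y^3 + 4*y^2 + 5*y - 3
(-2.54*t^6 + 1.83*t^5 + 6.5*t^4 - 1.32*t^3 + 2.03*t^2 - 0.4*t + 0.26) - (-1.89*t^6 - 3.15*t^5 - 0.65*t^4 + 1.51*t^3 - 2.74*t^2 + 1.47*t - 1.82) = -0.65*t^6 + 4.98*t^5 + 7.15*t^4 - 2.83*t^3 + 4.77*t^2 - 1.87*t + 2.08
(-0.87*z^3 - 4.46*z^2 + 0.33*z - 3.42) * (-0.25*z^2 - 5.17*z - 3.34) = 0.2175*z^5 + 5.6129*z^4 + 25.8815*z^3 + 14.0453*z^2 + 16.5792*z + 11.4228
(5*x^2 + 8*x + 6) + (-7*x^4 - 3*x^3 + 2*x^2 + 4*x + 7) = -7*x^4 - 3*x^3 + 7*x^2 + 12*x + 13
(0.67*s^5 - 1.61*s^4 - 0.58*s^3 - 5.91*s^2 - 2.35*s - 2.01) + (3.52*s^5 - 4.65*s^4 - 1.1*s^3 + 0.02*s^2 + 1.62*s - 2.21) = 4.19*s^5 - 6.26*s^4 - 1.68*s^3 - 5.89*s^2 - 0.73*s - 4.22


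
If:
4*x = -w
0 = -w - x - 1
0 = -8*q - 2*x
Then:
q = -1/12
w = -4/3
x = 1/3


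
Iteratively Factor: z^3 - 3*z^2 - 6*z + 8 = (z - 1)*(z^2 - 2*z - 8) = (z - 1)*(z + 2)*(z - 4)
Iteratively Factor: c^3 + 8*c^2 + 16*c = (c + 4)*(c^2 + 4*c) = (c + 4)^2*(c)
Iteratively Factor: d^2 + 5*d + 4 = (d + 1)*(d + 4)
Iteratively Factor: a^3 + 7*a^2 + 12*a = (a + 3)*(a^2 + 4*a) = a*(a + 3)*(a + 4)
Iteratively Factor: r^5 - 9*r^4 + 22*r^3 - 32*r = (r - 4)*(r^4 - 5*r^3 + 2*r^2 + 8*r) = (r - 4)^2*(r^3 - r^2 - 2*r) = (r - 4)^2*(r + 1)*(r^2 - 2*r) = (r - 4)^2*(r - 2)*(r + 1)*(r)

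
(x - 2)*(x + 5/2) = x^2 + x/2 - 5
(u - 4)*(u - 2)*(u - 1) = u^3 - 7*u^2 + 14*u - 8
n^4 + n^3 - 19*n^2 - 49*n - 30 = (n - 5)*(n + 1)*(n + 2)*(n + 3)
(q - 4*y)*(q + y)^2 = q^3 - 2*q^2*y - 7*q*y^2 - 4*y^3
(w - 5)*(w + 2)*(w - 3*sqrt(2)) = w^3 - 3*sqrt(2)*w^2 - 3*w^2 - 10*w + 9*sqrt(2)*w + 30*sqrt(2)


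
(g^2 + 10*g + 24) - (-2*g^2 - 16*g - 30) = 3*g^2 + 26*g + 54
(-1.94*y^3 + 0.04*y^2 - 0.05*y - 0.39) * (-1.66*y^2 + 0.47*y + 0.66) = 3.2204*y^5 - 0.9782*y^4 - 1.1786*y^3 + 0.6503*y^2 - 0.2163*y - 0.2574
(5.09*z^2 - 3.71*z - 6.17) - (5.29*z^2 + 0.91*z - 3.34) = -0.2*z^2 - 4.62*z - 2.83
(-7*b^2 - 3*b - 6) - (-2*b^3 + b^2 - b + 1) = 2*b^3 - 8*b^2 - 2*b - 7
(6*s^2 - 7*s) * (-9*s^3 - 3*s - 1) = -54*s^5 + 63*s^4 - 18*s^3 + 15*s^2 + 7*s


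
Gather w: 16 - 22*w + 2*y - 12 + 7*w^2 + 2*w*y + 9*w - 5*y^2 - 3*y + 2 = 7*w^2 + w*(2*y - 13) - 5*y^2 - y + 6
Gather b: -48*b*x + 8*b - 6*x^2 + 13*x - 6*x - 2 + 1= b*(8 - 48*x) - 6*x^2 + 7*x - 1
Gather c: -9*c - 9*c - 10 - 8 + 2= -18*c - 16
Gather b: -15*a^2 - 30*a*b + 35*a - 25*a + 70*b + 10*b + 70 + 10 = -15*a^2 + 10*a + b*(80 - 30*a) + 80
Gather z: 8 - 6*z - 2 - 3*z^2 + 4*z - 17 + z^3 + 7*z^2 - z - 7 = z^3 + 4*z^2 - 3*z - 18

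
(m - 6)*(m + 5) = m^2 - m - 30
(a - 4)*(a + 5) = a^2 + a - 20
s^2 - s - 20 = (s - 5)*(s + 4)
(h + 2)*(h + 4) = h^2 + 6*h + 8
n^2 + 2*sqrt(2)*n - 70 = (n - 5*sqrt(2))*(n + 7*sqrt(2))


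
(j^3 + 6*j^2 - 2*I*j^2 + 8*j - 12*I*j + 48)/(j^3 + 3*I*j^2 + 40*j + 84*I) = (j^2 + j*(6 - 4*I) - 24*I)/(j^2 + I*j + 42)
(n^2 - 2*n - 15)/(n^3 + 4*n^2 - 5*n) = (n^2 - 2*n - 15)/(n*(n^2 + 4*n - 5))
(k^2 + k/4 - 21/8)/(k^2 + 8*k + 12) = (k^2 + k/4 - 21/8)/(k^2 + 8*k + 12)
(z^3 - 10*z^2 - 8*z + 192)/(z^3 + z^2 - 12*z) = (z^2 - 14*z + 48)/(z*(z - 3))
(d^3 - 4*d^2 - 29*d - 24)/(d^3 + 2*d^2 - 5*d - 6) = (d - 8)/(d - 2)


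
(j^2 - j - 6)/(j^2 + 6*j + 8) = (j - 3)/(j + 4)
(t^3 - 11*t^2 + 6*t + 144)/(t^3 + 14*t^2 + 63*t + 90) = (t^2 - 14*t + 48)/(t^2 + 11*t + 30)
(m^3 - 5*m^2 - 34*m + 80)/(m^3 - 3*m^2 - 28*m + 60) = (m - 8)/(m - 6)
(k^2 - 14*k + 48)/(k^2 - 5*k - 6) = (k - 8)/(k + 1)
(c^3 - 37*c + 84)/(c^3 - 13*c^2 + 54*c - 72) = (c + 7)/(c - 6)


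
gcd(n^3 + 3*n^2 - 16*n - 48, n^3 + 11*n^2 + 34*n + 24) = n + 4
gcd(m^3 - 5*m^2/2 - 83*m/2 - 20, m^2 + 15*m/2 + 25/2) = m + 5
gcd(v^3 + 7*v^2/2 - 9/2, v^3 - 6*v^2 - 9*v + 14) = v - 1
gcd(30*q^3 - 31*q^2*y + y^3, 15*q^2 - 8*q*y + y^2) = -5*q + y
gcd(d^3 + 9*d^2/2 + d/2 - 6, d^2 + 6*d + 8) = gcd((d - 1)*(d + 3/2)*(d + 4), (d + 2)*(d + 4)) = d + 4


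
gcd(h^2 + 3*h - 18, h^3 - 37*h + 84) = h - 3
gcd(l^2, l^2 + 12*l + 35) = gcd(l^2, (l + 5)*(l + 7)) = 1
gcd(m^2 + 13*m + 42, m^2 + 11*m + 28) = m + 7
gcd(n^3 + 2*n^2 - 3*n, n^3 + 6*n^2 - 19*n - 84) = n + 3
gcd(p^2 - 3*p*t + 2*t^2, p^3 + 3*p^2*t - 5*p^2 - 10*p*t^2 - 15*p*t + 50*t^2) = p - 2*t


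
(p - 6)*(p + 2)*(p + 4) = p^3 - 28*p - 48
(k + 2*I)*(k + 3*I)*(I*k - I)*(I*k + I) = -k^4 - 5*I*k^3 + 7*k^2 + 5*I*k - 6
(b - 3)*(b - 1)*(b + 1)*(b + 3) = b^4 - 10*b^2 + 9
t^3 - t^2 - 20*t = t*(t - 5)*(t + 4)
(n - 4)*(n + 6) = n^2 + 2*n - 24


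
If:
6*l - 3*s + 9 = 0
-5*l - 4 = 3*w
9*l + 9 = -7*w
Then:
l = -1/8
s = 11/4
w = -9/8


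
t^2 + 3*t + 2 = (t + 1)*(t + 2)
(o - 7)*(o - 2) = o^2 - 9*o + 14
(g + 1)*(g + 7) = g^2 + 8*g + 7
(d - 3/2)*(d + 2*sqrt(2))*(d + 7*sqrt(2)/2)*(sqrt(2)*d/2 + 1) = sqrt(2)*d^4/2 - 3*sqrt(2)*d^3/4 + 13*d^3/2 - 39*d^2/4 + 25*sqrt(2)*d^2/2 - 75*sqrt(2)*d/4 + 14*d - 21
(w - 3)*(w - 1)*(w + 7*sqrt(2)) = w^3 - 4*w^2 + 7*sqrt(2)*w^2 - 28*sqrt(2)*w + 3*w + 21*sqrt(2)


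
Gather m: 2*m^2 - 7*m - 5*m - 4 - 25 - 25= 2*m^2 - 12*m - 54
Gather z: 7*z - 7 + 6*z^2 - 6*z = 6*z^2 + z - 7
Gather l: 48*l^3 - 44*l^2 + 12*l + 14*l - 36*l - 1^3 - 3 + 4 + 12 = 48*l^3 - 44*l^2 - 10*l + 12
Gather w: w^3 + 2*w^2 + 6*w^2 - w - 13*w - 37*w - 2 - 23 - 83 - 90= w^3 + 8*w^2 - 51*w - 198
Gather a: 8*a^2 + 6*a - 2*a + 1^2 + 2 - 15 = 8*a^2 + 4*a - 12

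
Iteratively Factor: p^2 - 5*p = (p)*(p - 5)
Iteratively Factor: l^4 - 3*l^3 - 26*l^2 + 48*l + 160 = (l + 4)*(l^3 - 7*l^2 + 2*l + 40) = (l - 5)*(l + 4)*(l^2 - 2*l - 8) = (l - 5)*(l - 4)*(l + 4)*(l + 2)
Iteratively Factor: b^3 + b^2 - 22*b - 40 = (b + 2)*(b^2 - b - 20) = (b - 5)*(b + 2)*(b + 4)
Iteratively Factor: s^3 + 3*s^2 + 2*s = (s)*(s^2 + 3*s + 2) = s*(s + 1)*(s + 2)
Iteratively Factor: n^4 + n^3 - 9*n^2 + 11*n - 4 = (n - 1)*(n^3 + 2*n^2 - 7*n + 4) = (n - 1)^2*(n^2 + 3*n - 4) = (n - 1)^2*(n + 4)*(n - 1)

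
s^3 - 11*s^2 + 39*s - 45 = (s - 5)*(s - 3)^2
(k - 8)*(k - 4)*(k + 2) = k^3 - 10*k^2 + 8*k + 64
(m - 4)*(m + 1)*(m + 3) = m^3 - 13*m - 12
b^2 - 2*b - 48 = (b - 8)*(b + 6)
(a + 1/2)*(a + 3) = a^2 + 7*a/2 + 3/2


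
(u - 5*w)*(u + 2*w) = u^2 - 3*u*w - 10*w^2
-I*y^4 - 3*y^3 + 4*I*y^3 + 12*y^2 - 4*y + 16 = (y - 4)*(y - 2*I)^2*(-I*y + 1)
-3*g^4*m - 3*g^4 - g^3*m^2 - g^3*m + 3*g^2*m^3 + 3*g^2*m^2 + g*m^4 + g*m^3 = (-g + m)*(g + m)*(3*g + m)*(g*m + g)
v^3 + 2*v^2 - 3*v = v*(v - 1)*(v + 3)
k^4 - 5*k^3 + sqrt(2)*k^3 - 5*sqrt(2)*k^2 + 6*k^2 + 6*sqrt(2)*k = k*(k - 3)*(k - 2)*(k + sqrt(2))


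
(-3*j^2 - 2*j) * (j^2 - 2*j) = -3*j^4 + 4*j^3 + 4*j^2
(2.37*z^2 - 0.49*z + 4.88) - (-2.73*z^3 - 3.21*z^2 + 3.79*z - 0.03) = 2.73*z^3 + 5.58*z^2 - 4.28*z + 4.91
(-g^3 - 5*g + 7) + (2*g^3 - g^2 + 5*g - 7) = g^3 - g^2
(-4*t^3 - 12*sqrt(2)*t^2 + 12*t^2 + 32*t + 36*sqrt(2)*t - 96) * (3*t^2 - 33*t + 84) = -12*t^5 - 36*sqrt(2)*t^4 + 168*t^4 - 636*t^3 + 504*sqrt(2)*t^3 - 2196*sqrt(2)*t^2 - 336*t^2 + 3024*sqrt(2)*t + 5856*t - 8064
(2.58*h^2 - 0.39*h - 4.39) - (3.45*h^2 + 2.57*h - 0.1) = -0.87*h^2 - 2.96*h - 4.29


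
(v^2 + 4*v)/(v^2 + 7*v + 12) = v/(v + 3)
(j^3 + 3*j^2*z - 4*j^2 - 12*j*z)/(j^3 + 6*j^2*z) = (j^2 + 3*j*z - 4*j - 12*z)/(j*(j + 6*z))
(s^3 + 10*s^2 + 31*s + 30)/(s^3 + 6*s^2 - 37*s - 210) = (s^2 + 5*s + 6)/(s^2 + s - 42)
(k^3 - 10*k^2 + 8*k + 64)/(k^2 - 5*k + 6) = (k^3 - 10*k^2 + 8*k + 64)/(k^2 - 5*k + 6)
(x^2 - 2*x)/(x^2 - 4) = x/(x + 2)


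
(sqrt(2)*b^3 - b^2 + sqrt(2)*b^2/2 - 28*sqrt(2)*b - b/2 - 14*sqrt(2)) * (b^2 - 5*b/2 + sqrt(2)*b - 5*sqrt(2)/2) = sqrt(2)*b^5 - 2*sqrt(2)*b^4 + b^4 - 121*sqrt(2)*b^3/4 - 2*b^3 - 229*b^2/4 + 58*sqrt(2)*b^2 + 145*sqrt(2)*b/4 + 112*b + 70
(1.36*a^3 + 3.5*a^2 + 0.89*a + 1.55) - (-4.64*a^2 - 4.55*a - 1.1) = 1.36*a^3 + 8.14*a^2 + 5.44*a + 2.65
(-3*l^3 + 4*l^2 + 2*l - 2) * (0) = 0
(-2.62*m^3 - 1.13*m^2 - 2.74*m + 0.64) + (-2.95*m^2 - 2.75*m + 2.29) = -2.62*m^3 - 4.08*m^2 - 5.49*m + 2.93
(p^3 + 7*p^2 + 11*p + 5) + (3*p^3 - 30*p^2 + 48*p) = 4*p^3 - 23*p^2 + 59*p + 5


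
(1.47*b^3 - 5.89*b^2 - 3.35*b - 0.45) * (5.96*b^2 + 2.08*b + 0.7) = 8.7612*b^5 - 32.0468*b^4 - 31.1882*b^3 - 13.773*b^2 - 3.281*b - 0.315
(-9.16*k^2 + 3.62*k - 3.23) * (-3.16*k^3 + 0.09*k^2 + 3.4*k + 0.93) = 28.9456*k^5 - 12.2636*k^4 - 20.6114*k^3 + 3.4985*k^2 - 7.6154*k - 3.0039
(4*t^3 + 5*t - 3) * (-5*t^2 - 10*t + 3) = -20*t^5 - 40*t^4 - 13*t^3 - 35*t^2 + 45*t - 9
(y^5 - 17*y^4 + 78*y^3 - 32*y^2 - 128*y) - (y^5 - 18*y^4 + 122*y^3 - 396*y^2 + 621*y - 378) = y^4 - 44*y^3 + 364*y^2 - 749*y + 378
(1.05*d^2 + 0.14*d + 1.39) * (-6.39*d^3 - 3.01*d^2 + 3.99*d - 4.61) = -6.7095*d^5 - 4.0551*d^4 - 5.114*d^3 - 8.4658*d^2 + 4.9007*d - 6.4079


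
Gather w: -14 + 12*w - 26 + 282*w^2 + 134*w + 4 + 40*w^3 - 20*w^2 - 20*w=40*w^3 + 262*w^2 + 126*w - 36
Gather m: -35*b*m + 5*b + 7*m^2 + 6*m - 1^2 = 5*b + 7*m^2 + m*(6 - 35*b) - 1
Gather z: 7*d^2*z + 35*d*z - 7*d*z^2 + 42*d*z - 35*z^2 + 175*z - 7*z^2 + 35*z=z^2*(-7*d - 42) + z*(7*d^2 + 77*d + 210)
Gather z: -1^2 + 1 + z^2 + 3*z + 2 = z^2 + 3*z + 2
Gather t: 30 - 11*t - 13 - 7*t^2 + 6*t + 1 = -7*t^2 - 5*t + 18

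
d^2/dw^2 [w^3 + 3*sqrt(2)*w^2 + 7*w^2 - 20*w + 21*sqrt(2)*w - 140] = 6*w + 6*sqrt(2) + 14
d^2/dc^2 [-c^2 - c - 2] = -2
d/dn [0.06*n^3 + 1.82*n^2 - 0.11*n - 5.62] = 0.18*n^2 + 3.64*n - 0.11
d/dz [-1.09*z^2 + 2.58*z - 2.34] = 2.58 - 2.18*z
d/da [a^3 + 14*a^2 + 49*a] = 3*a^2 + 28*a + 49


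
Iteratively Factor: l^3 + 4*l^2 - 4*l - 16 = (l + 2)*(l^2 + 2*l - 8) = (l - 2)*(l + 2)*(l + 4)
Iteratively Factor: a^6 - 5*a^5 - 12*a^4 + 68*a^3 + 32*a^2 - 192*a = (a - 4)*(a^5 - a^4 - 16*a^3 + 4*a^2 + 48*a) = a*(a - 4)*(a^4 - a^3 - 16*a^2 + 4*a + 48) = a*(a - 4)*(a + 2)*(a^3 - 3*a^2 - 10*a + 24) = a*(a - 4)*(a + 2)*(a + 3)*(a^2 - 6*a + 8) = a*(a - 4)^2*(a + 2)*(a + 3)*(a - 2)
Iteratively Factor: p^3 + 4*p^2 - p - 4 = (p - 1)*(p^2 + 5*p + 4) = (p - 1)*(p + 4)*(p + 1)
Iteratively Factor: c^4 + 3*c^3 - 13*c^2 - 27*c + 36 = (c - 1)*(c^3 + 4*c^2 - 9*c - 36) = (c - 3)*(c - 1)*(c^2 + 7*c + 12) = (c - 3)*(c - 1)*(c + 4)*(c + 3)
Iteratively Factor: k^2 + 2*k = (k)*(k + 2)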